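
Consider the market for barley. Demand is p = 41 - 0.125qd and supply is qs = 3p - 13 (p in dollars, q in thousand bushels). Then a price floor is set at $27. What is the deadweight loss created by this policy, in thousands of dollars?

0

Rearranging demand gives qd = 328 - 8p. Setting quantity demanded equal to quantity supplied, 328 - 8p = 3p - 13, gives p* = 31 and q* = 80.
Since 27 is below p* = 31, the floor does not bind and the free-market outcome prevails.
Since the control does not bind, no trades are prevented and deadweight loss is zero.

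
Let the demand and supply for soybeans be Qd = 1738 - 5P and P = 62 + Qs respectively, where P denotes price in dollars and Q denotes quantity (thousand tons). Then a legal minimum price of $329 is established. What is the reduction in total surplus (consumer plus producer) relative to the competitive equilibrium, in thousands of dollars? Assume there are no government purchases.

12615

Rearranging supply gives Qs = P - 62. Without the control the market clears where 1738 - 5P = P - 62, i.e. P* = 300 and Q* = 238.
Because the floor (329) lies above the market-clearing price, it is binding.
At P = 329: Qd = 1738 - 5·329 = 93 and Qs = 329 - 62 = 267.
Quantity traded falls to 93. At Q = 93 the demand price is (1738 - 93)/5 = 329 and the supply price is 62 + 93 = 155.
Deadweight loss = ½ · (329 - 155) · (238 - 93) = ½ · 174 · 145 = 12615.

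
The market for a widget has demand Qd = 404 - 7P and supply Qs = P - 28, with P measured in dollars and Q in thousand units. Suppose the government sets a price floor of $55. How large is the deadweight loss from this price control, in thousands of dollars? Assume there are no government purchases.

In a free market, 404 - 7P = P - 28 gives the equilibrium P* = 54, Q* = 26.
Since 55 > 54, the floor is binding.
At P = 55: Qd = 404 - 7·55 = 19 and Qs = 55 - 28 = 27.
Quantity traded falls to 19. At Q = 19 the demand price is (404 - 19)/7 = 55 and the supply price is 28 + 19 = 47.
Deadweight loss = ½ · (55 - 47) · (26 - 19) = ½ · 8 · 7 = 28.

28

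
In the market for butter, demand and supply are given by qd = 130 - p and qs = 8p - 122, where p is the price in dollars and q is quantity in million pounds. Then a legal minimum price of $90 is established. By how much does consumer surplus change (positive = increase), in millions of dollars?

-4402

Without the control the market clears where 130 - p = 8p - 122, i.e. p* = 28 and q* = 102.
Since 90 > 28, the floor is binding.
At p = 90: qd = 130 - 90 = 40 and qs = 8·90 - 122 = 598.
Consumer surplus without the control is ½ · (130 - 28) · 102 = 5202.
With the floor, consumers buy 40 units at 90, so CS = ½ · (130 - 90) · 40 = 800.
Change in consumer surplus = 800 - 5202 = -4402.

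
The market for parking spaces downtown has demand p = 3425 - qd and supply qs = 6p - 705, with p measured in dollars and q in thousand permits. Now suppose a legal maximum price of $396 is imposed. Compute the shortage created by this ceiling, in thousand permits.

1358

Rearranging demand gives qd = 3425 - p. Setting quantity demanded equal to quantity supplied, 3425 - p = 6p - 705, gives p* = 590 and q* = 2835.
The ceiling of 396 is below the equilibrium price 590, so it binds.
At p = 396: qd = 3425 - 396 = 3029 and qs = 6·396 - 705 = 1671.
Shortage = qd - qs = 3029 - 1671 = 1358.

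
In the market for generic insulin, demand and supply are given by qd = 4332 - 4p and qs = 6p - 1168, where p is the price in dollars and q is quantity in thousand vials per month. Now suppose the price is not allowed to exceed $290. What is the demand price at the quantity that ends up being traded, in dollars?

940

Without the control the market clears where 4332 - 4p = 6p - 1168, i.e. p* = 550 and q* = 2132.
Because the ceiling (290) lies below the market-clearing price, it is binding.
At p = 290: qd = 4332 - 4·290 = 3172 and qs = 6·290 - 1168 = 572.
Only 572 units reach the market. On the demand curve, the marginal buyer's willingness to pay at q = 572 is (4332 - 572)/4 = 940.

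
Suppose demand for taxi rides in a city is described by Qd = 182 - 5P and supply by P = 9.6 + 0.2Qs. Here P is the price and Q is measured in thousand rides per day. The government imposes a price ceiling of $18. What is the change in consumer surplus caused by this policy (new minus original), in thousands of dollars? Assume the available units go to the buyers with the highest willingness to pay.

Rearranging supply gives Qs = 5P - 48. Equilibrium: 182 - 5P = 5P - 48, so 230 = 10P and P* = 23, Q* = 67.
Since 18 < 23, the ceiling is binding.
At P = 18: Qd = 182 - 5·18 = 92 and Qs = 5·18 - 48 = 42.
Consumer surplus without the control is ½ · (36.4 - 23) · 67 = 448.9.
With the ceiling, 42 units are sold at 18 (assume they go to the highest-value buyers). The demand price at Q = 42 is 28, so CS = ½ · [(36.4 - 18) + (28 - 18)] · 42 = 596.4.
Change in consumer surplus = 596.4 - 448.9 = 147.5.

147.5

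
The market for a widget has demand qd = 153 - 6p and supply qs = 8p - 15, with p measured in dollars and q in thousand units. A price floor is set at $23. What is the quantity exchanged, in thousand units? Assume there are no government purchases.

Without the control the market clears where 153 - 6p = 8p - 15, i.e. p* = 12 and q* = 81.
Because the floor (23) lies above the market-clearing price, it is binding.
At p = 23: qd = 153 - 6·23 = 15 and qs = 8·23 - 15 = 169.
The quantity actually transacted is the short side, demand: 15.

15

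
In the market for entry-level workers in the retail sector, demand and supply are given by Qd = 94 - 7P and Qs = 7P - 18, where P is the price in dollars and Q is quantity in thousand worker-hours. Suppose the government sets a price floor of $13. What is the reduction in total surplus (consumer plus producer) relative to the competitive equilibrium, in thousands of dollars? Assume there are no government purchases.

In a free market, 94 - 7P = 7P - 18 gives the equilibrium P* = 8, Q* = 38.
Since 13 > 8, the floor is binding.
At P = 13: Qd = 94 - 7·13 = 3 and Qs = 7·13 - 18 = 73.
Quantity traded falls to 3. At Q = 3 the demand price is (94 - 3)/7 = 13 and the supply price is (18 + 3)/7 = 3.
Deadweight loss = ½ · (13 - 3) · (38 - 3) = ½ · 10 · 35 = 175.

175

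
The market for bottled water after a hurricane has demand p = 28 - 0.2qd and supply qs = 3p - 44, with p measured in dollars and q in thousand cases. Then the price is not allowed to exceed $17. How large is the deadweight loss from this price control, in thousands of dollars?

Rearranging demand gives qd = 140 - 5p. Setting quantity demanded equal to quantity supplied, 140 - 5p = 3p - 44, gives p* = 23 and q* = 25.
Since 17 < 23, the ceiling is binding.
At p = 17: qd = 140 - 5·17 = 55 and qs = 3·17 - 44 = 7.
Quantity traded falls to 7. At q = 7 the demand price is (140 - 7)/5 = 26.6 and the supply price is (44 + 7)/3 = 17.
Deadweight loss = ½ · (26.6 - 17) · (25 - 7) = ½ · 9.6 · 18 = 86.4.

86.4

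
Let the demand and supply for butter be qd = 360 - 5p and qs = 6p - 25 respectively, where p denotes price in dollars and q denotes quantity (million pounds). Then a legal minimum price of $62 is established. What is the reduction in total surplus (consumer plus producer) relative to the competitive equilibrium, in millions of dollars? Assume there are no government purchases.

Without the control the market clears where 360 - 5p = 6p - 25, i.e. p* = 35 and q* = 185.
The floor of 62 is above the equilibrium price 35, so it binds.
At p = 62: qd = 360 - 5·62 = 50 and qs = 6·62 - 25 = 347.
Quantity traded falls to 50. At q = 50 the demand price is (360 - 50)/5 = 62 and the supply price is (25 + 50)/6 = 12.5.
Deadweight loss = ½ · (62 - 12.5) · (185 - 50) = ½ · 49.5 · 135 = 3341.25.

3341.25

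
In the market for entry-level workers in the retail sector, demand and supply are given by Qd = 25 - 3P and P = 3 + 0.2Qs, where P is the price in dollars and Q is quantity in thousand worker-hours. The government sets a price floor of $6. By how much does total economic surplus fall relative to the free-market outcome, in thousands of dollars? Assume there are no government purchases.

Rearranging supply gives Qs = 5P - 15. Setting quantity demanded equal to quantity supplied, 25 - 3P = 5P - 15, gives P* = 5 and Q* = 10.
Since 6 > 5, the floor is binding.
At P = 6: Qd = 25 - 3·6 = 7 and Qs = 5·6 - 15 = 15.
Quantity traded falls to 7. At Q = 7 the demand price is (25 - 7)/3 = 6 and the supply price is (15 + 7)/5 = 4.4.
Deadweight loss = ½ · (6 - 4.4) · (10 - 7) = ½ · 1.6 · 3 = 2.4.

2.4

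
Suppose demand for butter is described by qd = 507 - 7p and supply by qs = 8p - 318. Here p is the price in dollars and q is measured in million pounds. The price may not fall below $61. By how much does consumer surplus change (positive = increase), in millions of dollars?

Without the control the market clears where 507 - 7p = 8p - 318, i.e. p* = 55 and q* = 122.
Because the floor (61) lies above the market-clearing price, it is binding.
At p = 61: qd = 507 - 7·61 = 80 and qs = 8·61 - 318 = 170.
Consumer surplus without the control is ½ · (507/7 - 55) · 122 = 7442/7.
With the floor, consumers buy 80 units at 61, so CS = ½ · (507/7 - 61) · 80 = 3200/7.
Change in consumer surplus = 3200/7 - 7442/7 = -606.

-606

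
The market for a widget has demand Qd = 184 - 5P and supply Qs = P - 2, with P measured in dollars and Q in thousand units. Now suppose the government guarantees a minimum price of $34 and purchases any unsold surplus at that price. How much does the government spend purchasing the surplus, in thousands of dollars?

612

Setting quantity demanded equal to quantity supplied, 184 - 5P = P - 2, gives P* = 31 and Q* = 29.
Because the floor (34) lies above the market-clearing price, it is binding.
At P = 34: Qd = 184 - 5·34 = 14 and Qs = 34 - 2 = 32.
Surplus = Qs - Qd = 18.
Government expenditure = surplus × support price = 18 × 34 = 612.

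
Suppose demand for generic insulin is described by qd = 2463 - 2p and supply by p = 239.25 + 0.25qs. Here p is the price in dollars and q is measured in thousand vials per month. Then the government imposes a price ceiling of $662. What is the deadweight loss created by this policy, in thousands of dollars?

0

Rearranging supply gives qs = 4p - 957. In a free market, 2463 - 2p = 4p - 957 gives the equilibrium p* = 570, q* = 1323.
Since 662 is above p* = 570, the ceiling does not bind and the free-market outcome prevails.
Since the control does not bind, no trades are prevented and deadweight loss is zero.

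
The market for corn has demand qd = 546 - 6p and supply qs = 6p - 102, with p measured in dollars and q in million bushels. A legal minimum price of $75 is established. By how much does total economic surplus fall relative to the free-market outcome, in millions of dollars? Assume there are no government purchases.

Equilibrium: 546 - 6p = 6p - 102, so 648 = 12p and p* = 54, q* = 222.
Because the floor (75) lies above the market-clearing price, it is binding.
At p = 75: qd = 546 - 6·75 = 96 and qs = 6·75 - 102 = 348.
Quantity traded falls to 96. At q = 96 the demand price is (546 - 96)/6 = 75 and the supply price is (102 + 96)/6 = 33.
Deadweight loss = ½ · (75 - 33) · (222 - 96) = ½ · 42 · 126 = 2646.

2646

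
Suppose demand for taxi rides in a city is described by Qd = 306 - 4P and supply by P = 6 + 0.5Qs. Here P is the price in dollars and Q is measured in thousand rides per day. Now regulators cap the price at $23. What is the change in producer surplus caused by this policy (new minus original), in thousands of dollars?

-1920

Rearranging supply gives Qs = 2P - 12. Setting quantity demanded equal to quantity supplied, 306 - 4P = 2P - 12, gives P* = 53 and Q* = 94.
Since 23 < 53, the ceiling is binding.
At P = 23: Qd = 306 - 4·23 = 214 and Qs = 2·23 - 12 = 34.
Producer surplus without the control is ½ · (53 - 6) · 94 = 2209.
With the ceiling, producers sell 34 units at 23, so PS = ½ · (23 - 6) · 34 = 289.
Change in producer surplus = 289 - 2209 = -1920.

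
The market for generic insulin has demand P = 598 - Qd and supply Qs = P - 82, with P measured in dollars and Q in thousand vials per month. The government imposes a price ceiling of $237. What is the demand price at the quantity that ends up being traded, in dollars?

443

Rearranging demand gives Qd = 598 - P. Without the control the market clears where 598 - P = P - 82, i.e. P* = 340 and Q* = 258.
The ceiling of 237 is below the equilibrium price 340, so it binds.
At P = 237: Qd = 598 - 237 = 361 and Qs = 237 - 82 = 155.
Only 155 units reach the market. On the demand curve, the marginal buyer's willingness to pay at Q = 155 is (598 - 155) = 443.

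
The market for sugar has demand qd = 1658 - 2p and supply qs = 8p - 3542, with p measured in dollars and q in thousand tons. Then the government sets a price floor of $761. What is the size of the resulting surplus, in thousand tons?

2410

Without the control the market clears where 1658 - 2p = 8p - 3542, i.e. p* = 520 and q* = 618.
The floor of 761 is above the equilibrium price 520, so it binds.
At p = 761: qd = 1658 - 2·761 = 136 and qs = 8·761 - 3542 = 2546.
Surplus = qs - qd = 2546 - 136 = 2410.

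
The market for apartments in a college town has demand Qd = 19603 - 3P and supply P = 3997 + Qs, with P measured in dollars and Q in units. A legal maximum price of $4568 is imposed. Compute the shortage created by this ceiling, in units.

Rearranging supply gives Qs = P - 3997. In a free market, 19603 - 3P = P - 3997 gives the equilibrium P* = 5900, Q* = 1903.
The ceiling of 4568 is below the equilibrium price 5900, so it binds.
At P = 4568: Qd = 19603 - 3·4568 = 5899 and Qs = 4568 - 3997 = 571.
Shortage = Qd - Qs = 5899 - 571 = 5328.

5328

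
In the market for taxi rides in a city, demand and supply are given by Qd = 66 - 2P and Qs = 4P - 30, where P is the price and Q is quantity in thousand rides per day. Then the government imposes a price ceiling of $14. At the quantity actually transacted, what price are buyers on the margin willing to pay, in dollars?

Without the control the market clears where 66 - 2P = 4P - 30, i.e. P* = 16 and Q* = 34.
The ceiling of 14 is below the equilibrium price 16, so it binds.
At P = 14: Qd = 66 - 2·14 = 38 and Qs = 4·14 - 30 = 26.
Only 26 units reach the market. On the demand curve, the marginal buyer's willingness to pay at Q = 26 is (66 - 26)/2 = 20.

20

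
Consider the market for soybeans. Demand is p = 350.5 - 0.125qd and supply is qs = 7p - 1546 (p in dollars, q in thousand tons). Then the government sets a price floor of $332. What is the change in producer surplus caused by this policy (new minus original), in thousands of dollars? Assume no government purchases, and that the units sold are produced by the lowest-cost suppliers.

Rearranging demand gives qd = 2804 - 8p. Equilibrium: 2804 - 8p = 7p - 1546, so 4350 = 15p and p* = 290, q* = 484.
Since 332 > 290, the floor is binding.
At p = 332: qd = 2804 - 8·332 = 148 and qs = 7·332 - 1546 = 778.
Producer surplus without the control is ½ · (290 - 1546/7) · 484 = 117128/7.
With the floor, 148 units are sold at 332. The supply price at q = 148 is 242, so PS = ½ · [(332 - 1546/7) + (332 - 242)] · 148 = 104192/7.
Change in producer surplus = 104192/7 - 117128/7 = -1848.

-1848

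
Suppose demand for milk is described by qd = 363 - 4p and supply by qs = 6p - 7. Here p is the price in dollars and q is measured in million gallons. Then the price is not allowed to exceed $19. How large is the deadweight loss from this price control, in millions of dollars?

2430

Equilibrium: 363 - 4p = 6p - 7, so 370 = 10p and p* = 37, q* = 215.
Because the ceiling (19) lies below the market-clearing price, it is binding.
At p = 19: qd = 363 - 4·19 = 287 and qs = 6·19 - 7 = 107.
Quantity traded falls to 107. At q = 107 the demand price is (363 - 107)/4 = 64 and the supply price is (7 + 107)/6 = 19.
Deadweight loss = ½ · (64 - 19) · (215 - 107) = ½ · 45 · 108 = 2430.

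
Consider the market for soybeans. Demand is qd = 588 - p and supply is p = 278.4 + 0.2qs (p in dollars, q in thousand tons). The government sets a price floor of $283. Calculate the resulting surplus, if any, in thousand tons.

0

Rearranging supply gives qs = 5p - 1392. Without the control the market clears where 588 - p = 5p - 1392, i.e. p* = 330 and q* = 258.
The floor of 283 is below the equilibrium price 330, so it is not binding; the market clears at p* = 330, q* = 258.
Since the control does not bind, there is no surplus.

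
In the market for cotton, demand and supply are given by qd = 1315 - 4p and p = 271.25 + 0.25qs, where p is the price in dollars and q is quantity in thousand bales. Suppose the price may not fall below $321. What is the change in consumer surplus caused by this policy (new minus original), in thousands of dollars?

-1533

Rearranging supply gives qs = 4p - 1085. Setting quantity demanded equal to quantity supplied, 1315 - 4p = 4p - 1085, gives p* = 300 and q* = 115.
Because the floor (321) lies above the market-clearing price, it is binding.
At p = 321: qd = 1315 - 4·321 = 31 and qs = 4·321 - 1085 = 199.
Consumer surplus without the control is ½ · (328.75 - 300) · 115 = 1653.125.
With the floor, consumers buy 31 units at 321, so CS = ½ · (328.75 - 321) · 31 = 120.125.
Change in consumer surplus = 120.125 - 1653.125 = -1533.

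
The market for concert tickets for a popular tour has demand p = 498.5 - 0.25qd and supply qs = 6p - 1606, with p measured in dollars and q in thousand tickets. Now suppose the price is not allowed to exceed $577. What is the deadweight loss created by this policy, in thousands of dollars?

Rearranging demand gives qd = 1994 - 4p. Without the control the market clears where 1994 - 4p = 6p - 1606, i.e. p* = 360 and q* = 554.
The ceiling of 577 is above the equilibrium price 360, so it is not binding; the market clears at p* = 360, q* = 554.
Since the control does not bind, no trades are prevented and deadweight loss is zero.

0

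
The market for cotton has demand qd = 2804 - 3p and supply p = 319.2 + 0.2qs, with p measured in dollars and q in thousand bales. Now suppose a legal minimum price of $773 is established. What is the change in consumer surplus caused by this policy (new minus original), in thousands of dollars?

Rearranging supply gives qs = 5p - 1596. In a free market, 2804 - 3p = 5p - 1596 gives the equilibrium p* = 550, q* = 1154.
Because the floor (773) lies above the market-clearing price, it is binding.
At p = 773: qd = 2804 - 3·773 = 485 and qs = 5·773 - 1596 = 2269.
Consumer surplus without the control is ½ · (2804/3 - 550) · 1154 = 665858/3.
With the floor, consumers buy 485 units at 773, so CS = ½ · (2804/3 - 773) · 485 = 235225/6.
Change in consumer surplus = 235225/6 - 665858/3 = -182748.5.

-182748.5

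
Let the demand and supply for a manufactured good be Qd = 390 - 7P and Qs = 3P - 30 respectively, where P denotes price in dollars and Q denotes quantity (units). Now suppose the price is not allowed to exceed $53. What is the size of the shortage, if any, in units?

0

Setting quantity demanded equal to quantity supplied, 390 - 7P = 3P - 30, gives P* = 42 and Q* = 96.
The ceiling of 53 is above the equilibrium price 42, so it is not binding; the market clears at P* = 42, Q* = 96.
Since the control does not bind, there is no shortage.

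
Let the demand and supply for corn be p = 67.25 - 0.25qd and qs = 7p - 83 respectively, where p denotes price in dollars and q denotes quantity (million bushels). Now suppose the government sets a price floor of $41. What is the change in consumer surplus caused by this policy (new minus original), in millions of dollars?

-1107

Rearranging demand gives qd = 269 - 4p. In a free market, 269 - 4p = 7p - 83 gives the equilibrium p* = 32, q* = 141.
Because the floor (41) lies above the market-clearing price, it is binding.
At p = 41: qd = 269 - 4·41 = 105 and qs = 7·41 - 83 = 204.
Consumer surplus without the control is ½ · (67.25 - 32) · 141 = 2485.125.
With the floor, consumers buy 105 units at 41, so CS = ½ · (67.25 - 41) · 105 = 1378.125.
Change in consumer surplus = 1378.125 - 2485.125 = -1107.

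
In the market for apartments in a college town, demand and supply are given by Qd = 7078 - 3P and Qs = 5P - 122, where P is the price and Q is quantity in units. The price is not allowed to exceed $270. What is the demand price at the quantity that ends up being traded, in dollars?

In a free market, 7078 - 3P = 5P - 122 gives the equilibrium P* = 900, Q* = 4378.
The ceiling of 270 is below the equilibrium price 900, so it binds.
At P = 270: Qd = 7078 - 3·270 = 6268 and Qs = 5·270 - 122 = 1228.
Only 1228 units reach the market. On the demand curve, the marginal buyer's willingness to pay at Q = 1228 is (7078 - 1228)/3 = 1950.

1950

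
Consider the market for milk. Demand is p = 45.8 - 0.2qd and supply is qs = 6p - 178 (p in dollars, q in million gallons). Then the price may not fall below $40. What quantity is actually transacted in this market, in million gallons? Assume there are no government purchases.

Rearranging demand gives qd = 229 - 5p. Without the control the market clears where 229 - 5p = 6p - 178, i.e. p* = 37 and q* = 44.
Because the floor (40) lies above the market-clearing price, it is binding.
At p = 40: qd = 229 - 5·40 = 29 and qs = 6·40 - 178 = 62.
The quantity actually transacted is the short side, demand: 29.

29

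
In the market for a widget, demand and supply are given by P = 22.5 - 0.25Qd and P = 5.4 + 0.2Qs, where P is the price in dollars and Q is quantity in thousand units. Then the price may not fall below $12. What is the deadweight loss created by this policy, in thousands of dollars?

0

Rearranging demand gives Qd = 90 - 4P; rearranging supply gives Qs = 5P - 27. In a free market, 90 - 4P = 5P - 27 gives the equilibrium P* = 13, Q* = 38.
The floor of 12 is below the equilibrium price 13, so it is not binding; the market clears at P* = 13, Q* = 38.
Since the control does not bind, no trades are prevented and deadweight loss is zero.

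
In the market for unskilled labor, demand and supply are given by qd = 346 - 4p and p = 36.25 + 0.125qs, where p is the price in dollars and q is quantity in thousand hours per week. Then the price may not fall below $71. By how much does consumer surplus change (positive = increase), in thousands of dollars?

-1764

Rearranging supply gives qs = 8p - 290. Setting quantity demanded equal to quantity supplied, 346 - 4p = 8p - 290, gives p* = 53 and q* = 134.
Because the floor (71) lies above the market-clearing price, it is binding.
At p = 71: qd = 346 - 4·71 = 62 and qs = 8·71 - 290 = 278.
Consumer surplus without the control is ½ · (86.5 - 53) · 134 = 2244.5.
With the floor, consumers buy 62 units at 71, so CS = ½ · (86.5 - 71) · 62 = 480.5.
Change in consumer surplus = 480.5 - 2244.5 = -1764.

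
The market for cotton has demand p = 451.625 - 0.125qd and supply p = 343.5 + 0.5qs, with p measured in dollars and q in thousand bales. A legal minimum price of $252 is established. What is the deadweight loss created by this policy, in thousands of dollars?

0

Rearranging demand gives qd = 3613 - 8p; rearranging supply gives qs = 2p - 687. Without the control the market clears where 3613 - 8p = 2p - 687, i.e. p* = 430 and q* = 173.
The floor of 252 is below the equilibrium price 430, so it is not binding; the market clears at p* = 430, q* = 173.
Since the control does not bind, no trades are prevented and deadweight loss is zero.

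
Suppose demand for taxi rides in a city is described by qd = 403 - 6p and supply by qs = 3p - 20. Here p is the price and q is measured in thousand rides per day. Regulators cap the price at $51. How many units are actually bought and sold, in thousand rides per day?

121

Without the control the market clears where 403 - 6p = 3p - 20, i.e. p* = 47 and q* = 121.
The ceiling of 51 is above the equilibrium price 47, so it is not binding; the market clears at p* = 47, q* = 121.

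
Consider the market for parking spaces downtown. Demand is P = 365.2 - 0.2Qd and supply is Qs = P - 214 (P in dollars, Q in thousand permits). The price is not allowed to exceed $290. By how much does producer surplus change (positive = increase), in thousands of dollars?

Rearranging demand gives Qd = 1826 - 5P. In a free market, 1826 - 5P = P - 214 gives the equilibrium P* = 340, Q* = 126.
The ceiling of 290 is below the equilibrium price 340, so it binds.
At P = 290: Qd = 1826 - 5·290 = 376 and Qs = 290 - 214 = 76.
Producer surplus without the control is ½ · (340 - 214) · 126 = 7938.
With the ceiling, producers sell 76 units at 290, so PS = ½ · (290 - 214) · 76 = 2888.
Change in producer surplus = 2888 - 7938 = -5050.

-5050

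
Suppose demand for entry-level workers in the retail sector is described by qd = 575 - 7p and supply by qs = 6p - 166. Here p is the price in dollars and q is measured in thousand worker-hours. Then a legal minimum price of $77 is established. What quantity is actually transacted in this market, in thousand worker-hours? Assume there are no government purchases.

Setting quantity demanded equal to quantity supplied, 575 - 7p = 6p - 166, gives p* = 57 and q* = 176.
The floor of 77 is above the equilibrium price 57, so it binds.
At p = 77: qd = 575 - 7·77 = 36 and qs = 6·77 - 166 = 296.
The quantity actually transacted is the short side, demand: 36.

36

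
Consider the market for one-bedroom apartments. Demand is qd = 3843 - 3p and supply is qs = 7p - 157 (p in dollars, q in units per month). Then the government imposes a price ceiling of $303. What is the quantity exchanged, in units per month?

1964

Equilibrium: 3843 - 3p = 7p - 157, so 4000 = 10p and p* = 400, q* = 2643.
The ceiling of 303 is below the equilibrium price 400, so it binds.
At p = 303: qd = 3843 - 3·303 = 2934 and qs = 7·303 - 157 = 1964.
The quantity actually transacted is the short side, supply: 1964.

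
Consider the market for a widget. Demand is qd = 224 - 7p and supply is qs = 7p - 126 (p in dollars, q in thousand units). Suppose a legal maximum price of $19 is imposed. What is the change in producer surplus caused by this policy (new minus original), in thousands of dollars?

In a free market, 224 - 7p = 7p - 126 gives the equilibrium p* = 25, q* = 49.
Because the ceiling (19) lies below the market-clearing price, it is binding.
At p = 19: qd = 224 - 7·19 = 91 and qs = 7·19 - 126 = 7.
Producer surplus without the control is ½ · (25 - 18) · 49 = 171.5.
With the ceiling, producers sell 7 units at 19, so PS = ½ · (19 - 18) · 7 = 3.5.
Change in producer surplus = 3.5 - 171.5 = -168.

-168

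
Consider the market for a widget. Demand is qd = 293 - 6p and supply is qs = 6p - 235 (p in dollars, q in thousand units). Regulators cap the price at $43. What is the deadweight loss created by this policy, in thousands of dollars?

6

Equilibrium: 293 - 6p = 6p - 235, so 528 = 12p and p* = 44, q* = 29.
The ceiling of 43 is below the equilibrium price 44, so it binds.
At p = 43: qd = 293 - 6·43 = 35 and qs = 6·43 - 235 = 23.
Quantity traded falls to 23. At q = 23 the demand price is (293 - 23)/6 = 45 and the supply price is (235 + 23)/6 = 43.
Deadweight loss = ½ · (45 - 43) · (29 - 23) = ½ · 2 · 6 = 6.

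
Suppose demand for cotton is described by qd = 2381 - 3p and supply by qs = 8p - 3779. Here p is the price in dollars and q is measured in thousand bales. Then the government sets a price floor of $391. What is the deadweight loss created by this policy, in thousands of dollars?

0

Setting quantity demanded equal to quantity supplied, 2381 - 3p = 8p - 3779, gives p* = 560 and q* = 701.
Since 391 is below p* = 560, the floor does not bind and the free-market outcome prevails.
Since the control does not bind, no trades are prevented and deadweight loss is zero.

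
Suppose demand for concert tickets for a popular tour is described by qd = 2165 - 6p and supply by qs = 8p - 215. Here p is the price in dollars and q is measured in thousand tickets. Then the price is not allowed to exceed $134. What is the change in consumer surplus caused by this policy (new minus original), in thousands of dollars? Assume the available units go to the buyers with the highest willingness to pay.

Without the control the market clears where 2165 - 6p = 8p - 215, i.e. p* = 170 and q* = 1145.
The ceiling of 134 is below the equilibrium price 170, so it binds.
At p = 134: qd = 2165 - 6·134 = 1361 and qs = 8·134 - 215 = 857.
Consumer surplus without the control is ½ · (2165/6 - 170) · 1145 = 1311025/12.
With the ceiling, 857 units are sold at 134 (assume they go to the highest-value buyers). The demand price at q = 857 is 218, so CS = ½ · [(2165/6 - 134) + (218 - 134)] · 857 = 1598305/12.
Change in consumer surplus = 1598305/12 - 1311025/12 = 23940.

23940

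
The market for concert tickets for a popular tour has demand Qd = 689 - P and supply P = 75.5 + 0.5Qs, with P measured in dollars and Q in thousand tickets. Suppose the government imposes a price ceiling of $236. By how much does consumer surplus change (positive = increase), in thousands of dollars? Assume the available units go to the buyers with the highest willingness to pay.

Rearranging supply gives Qs = 2P - 151. Equilibrium: 689 - P = 2P - 151, so 840 = 3P and P* = 280, Q* = 409.
Since 236 < 280, the ceiling is binding.
At P = 236: Qd = 689 - 236 = 453 and Qs = 2·236 - 151 = 321.
Consumer surplus without the control is ½ · (689 - 280) · 409 = 83640.5.
With the ceiling, 321 units are sold at 236 (assume they go to the highest-value buyers). The demand price at Q = 321 is 368, so CS = ½ · [(689 - 236) + (368 - 236)] · 321 = 93892.5.
Change in consumer surplus = 93892.5 - 83640.5 = 10252.

10252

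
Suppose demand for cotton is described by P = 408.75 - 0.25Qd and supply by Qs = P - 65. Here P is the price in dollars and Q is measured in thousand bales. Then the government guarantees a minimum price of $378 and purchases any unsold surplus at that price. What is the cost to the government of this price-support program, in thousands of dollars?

Rearranging demand gives Qd = 1635 - 4P. In a free market, 1635 - 4P = P - 65 gives the equilibrium P* = 340, Q* = 275.
Because the floor (378) lies above the market-clearing price, it is binding.
At P = 378: Qd = 1635 - 4·378 = 123 and Qs = 378 - 65 = 313.
Surplus = Qs - Qd = 190.
Government expenditure = surplus × support price = 190 × 378 = 71820.

71820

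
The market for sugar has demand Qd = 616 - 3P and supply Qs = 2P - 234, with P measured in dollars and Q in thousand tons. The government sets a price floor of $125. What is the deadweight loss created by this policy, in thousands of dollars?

Equilibrium: 616 - 3P = 2P - 234, so 850 = 5P and P* = 170, Q* = 106.
The floor of 125 is below the equilibrium price 170, so it is not binding; the market clears at P* = 170, Q* = 106.
Since the control does not bind, no trades are prevented and deadweight loss is zero.

0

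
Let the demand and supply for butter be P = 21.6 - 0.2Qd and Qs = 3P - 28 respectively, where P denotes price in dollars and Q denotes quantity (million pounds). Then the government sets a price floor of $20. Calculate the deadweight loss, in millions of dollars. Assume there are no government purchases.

Rearranging demand gives Qd = 108 - 5P. In a free market, 108 - 5P = 3P - 28 gives the equilibrium P* = 17, Q* = 23.
The floor of 20 is above the equilibrium price 17, so it binds.
At P = 20: Qd = 108 - 5·20 = 8 and Qs = 3·20 - 28 = 32.
Quantity traded falls to 8. At Q = 8 the demand price is (108 - 8)/5 = 20 and the supply price is (28 + 8)/3 = 12.
Deadweight loss = ½ · (20 - 12) · (23 - 8) = ½ · 8 · 15 = 60.

60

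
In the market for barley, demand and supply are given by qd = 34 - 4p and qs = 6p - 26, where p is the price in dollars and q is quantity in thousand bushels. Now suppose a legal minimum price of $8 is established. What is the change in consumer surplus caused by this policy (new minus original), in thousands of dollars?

Equilibrium: 34 - 4p = 6p - 26, so 60 = 10p and p* = 6, q* = 10.
Because the floor (8) lies above the market-clearing price, it is binding.
At p = 8: qd = 34 - 4·8 = 2 and qs = 6·8 - 26 = 22.
Consumer surplus without the control is ½ · (8.5 - 6) · 10 = 12.5.
With the floor, consumers buy 2 units at 8, so CS = ½ · (8.5 - 8) · 2 = 0.5.
Change in consumer surplus = 0.5 - 12.5 = -12.

-12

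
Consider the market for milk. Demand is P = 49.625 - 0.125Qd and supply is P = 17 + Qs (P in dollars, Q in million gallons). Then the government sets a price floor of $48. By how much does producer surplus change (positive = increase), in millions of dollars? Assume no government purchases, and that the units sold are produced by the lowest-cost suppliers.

-102

Rearranging demand gives Qd = 397 - 8P; rearranging supply gives Qs = P - 17. Setting quantity demanded equal to quantity supplied, 397 - 8P = P - 17, gives P* = 46 and Q* = 29.
The floor of 48 is above the equilibrium price 46, so it binds.
At P = 48: Qd = 397 - 8·48 = 13 and Qs = 48 - 17 = 31.
Producer surplus without the control is ½ · (46 - 17) · 29 = 420.5.
With the floor, 13 units are sold at 48. The supply price at Q = 13 is 30, so PS = ½ · [(48 - 17) + (48 - 30)] · 13 = 318.5.
Change in producer surplus = 318.5 - 420.5 = -102.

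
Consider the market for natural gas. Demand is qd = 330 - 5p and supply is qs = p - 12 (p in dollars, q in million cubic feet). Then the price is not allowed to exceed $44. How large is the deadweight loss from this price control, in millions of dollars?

In a free market, 330 - 5p = p - 12 gives the equilibrium p* = 57, q* = 45.
The ceiling of 44 is below the equilibrium price 57, so it binds.
At p = 44: qd = 330 - 5·44 = 110 and qs = 44 - 12 = 32.
Quantity traded falls to 32. At q = 32 the demand price is (330 - 32)/5 = 59.6 and the supply price is 12 + 32 = 44.
Deadweight loss = ½ · (59.6 - 44) · (45 - 32) = ½ · 15.6 · 13 = 101.4.

101.4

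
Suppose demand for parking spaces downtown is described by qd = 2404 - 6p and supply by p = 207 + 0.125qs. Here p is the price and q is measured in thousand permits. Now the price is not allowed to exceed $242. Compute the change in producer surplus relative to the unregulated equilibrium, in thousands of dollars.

-22656

Rearranging supply gives qs = 8p - 1656. Without the control the market clears where 2404 - 6p = 8p - 1656, i.e. p* = 290 and q* = 664.
Since 242 < 290, the ceiling is binding.
At p = 242: qd = 2404 - 6·242 = 952 and qs = 8·242 - 1656 = 280.
Producer surplus without the control is ½ · (290 - 207) · 664 = 27556.
With the ceiling, producers sell 280 units at 242, so PS = ½ · (242 - 207) · 280 = 4900.
Change in producer surplus = 4900 - 27556 = -22656.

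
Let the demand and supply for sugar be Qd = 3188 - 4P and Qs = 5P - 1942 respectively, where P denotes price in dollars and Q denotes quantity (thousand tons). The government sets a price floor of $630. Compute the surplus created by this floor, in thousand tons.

540

Equilibrium: 3188 - 4P = 5P - 1942, so 5130 = 9P and P* = 570, Q* = 908.
Because the floor (630) lies above the market-clearing price, it is binding.
At P = 630: Qd = 3188 - 4·630 = 668 and Qs = 5·630 - 1942 = 1208.
Surplus = Qs - Qd = 1208 - 668 = 540.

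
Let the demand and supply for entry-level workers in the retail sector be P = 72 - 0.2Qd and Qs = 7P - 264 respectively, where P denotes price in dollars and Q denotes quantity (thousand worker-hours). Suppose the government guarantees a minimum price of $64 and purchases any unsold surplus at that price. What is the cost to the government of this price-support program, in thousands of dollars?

9216

Rearranging demand gives Qd = 360 - 5P. Equilibrium: 360 - 5P = 7P - 264, so 624 = 12P and P* = 52, Q* = 100.
Since 64 > 52, the floor is binding.
At P = 64: Qd = 360 - 5·64 = 40 and Qs = 7·64 - 264 = 184.
Surplus = Qs - Qd = 144.
Government expenditure = surplus × support price = 144 × 64 = 9216.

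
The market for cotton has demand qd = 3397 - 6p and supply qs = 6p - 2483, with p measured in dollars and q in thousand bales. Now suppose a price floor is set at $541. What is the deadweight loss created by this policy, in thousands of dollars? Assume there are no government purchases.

15606

Without the control the market clears where 3397 - 6p = 6p - 2483, i.e. p* = 490 and q* = 457.
The floor of 541 is above the equilibrium price 490, so it binds.
At p = 541: qd = 3397 - 6·541 = 151 and qs = 6·541 - 2483 = 763.
Quantity traded falls to 151. At q = 151 the demand price is (3397 - 151)/6 = 541 and the supply price is (2483 + 151)/6 = 439.
Deadweight loss = ½ · (541 - 439) · (457 - 151) = ½ · 102 · 306 = 15606.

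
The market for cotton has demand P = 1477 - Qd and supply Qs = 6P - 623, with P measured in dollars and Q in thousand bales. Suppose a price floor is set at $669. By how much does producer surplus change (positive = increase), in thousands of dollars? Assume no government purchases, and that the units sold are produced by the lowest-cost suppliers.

286805.25

Rearranging demand gives Qd = 1477 - P. Equilibrium: 1477 - P = 6P - 623, so 2100 = 7P and P* = 300, Q* = 1177.
Because the floor (669) lies above the market-clearing price, it is binding.
At P = 669: Qd = 1477 - 669 = 808 and Qs = 6·669 - 623 = 3391.
Producer surplus without the control is ½ · (300 - 623/6) · 1177 = 1385329/12.
With the floor, 808 units are sold at 669. The supply price at Q = 808 is 238.5, so PS = ½ · [(669 - 623/6) + (669 - 238.5)] · 808 = 1206748/3.
Change in producer surplus = 1206748/3 - 1385329/12 = 286805.25.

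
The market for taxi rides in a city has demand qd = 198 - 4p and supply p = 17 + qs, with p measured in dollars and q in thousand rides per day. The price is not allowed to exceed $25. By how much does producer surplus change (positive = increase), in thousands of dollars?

-306

Rearranging supply gives qs = p - 17. Setting quantity demanded equal to quantity supplied, 198 - 4p = p - 17, gives p* = 43 and q* = 26.
The ceiling of 25 is below the equilibrium price 43, so it binds.
At p = 25: qd = 198 - 4·25 = 98 and qs = 25 - 17 = 8.
Producer surplus without the control is ½ · (43 - 17) · 26 = 338.
With the ceiling, producers sell 8 units at 25, so PS = ½ · (25 - 17) · 8 = 32.
Change in producer surplus = 32 - 338 = -306.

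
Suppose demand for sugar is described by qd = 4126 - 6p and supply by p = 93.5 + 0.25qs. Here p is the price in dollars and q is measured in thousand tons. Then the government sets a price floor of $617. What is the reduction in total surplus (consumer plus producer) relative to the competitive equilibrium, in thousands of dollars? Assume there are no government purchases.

209167.5

Rearranging supply gives qs = 4p - 374. Setting quantity demanded equal to quantity supplied, 4126 - 6p = 4p - 374, gives p* = 450 and q* = 1426.
Since 617 > 450, the floor is binding.
At p = 617: qd = 4126 - 6·617 = 424 and qs = 4·617 - 374 = 2094.
Quantity traded falls to 424. At q = 424 the demand price is (4126 - 424)/6 = 617 and the supply price is (374 + 424)/4 = 199.5.
Deadweight loss = ½ · (617 - 199.5) · (1426 - 424) = ½ · 417.5 · 1002 = 209167.5.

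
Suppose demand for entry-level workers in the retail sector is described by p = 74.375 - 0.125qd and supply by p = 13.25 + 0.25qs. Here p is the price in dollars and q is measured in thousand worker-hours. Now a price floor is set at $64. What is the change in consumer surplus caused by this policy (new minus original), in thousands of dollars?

-1230

Rearranging demand gives qd = 595 - 8p; rearranging supply gives qs = 4p - 53. Equilibrium: 595 - 8p = 4p - 53, so 648 = 12p and p* = 54, q* = 163.
The floor of 64 is above the equilibrium price 54, so it binds.
At p = 64: qd = 595 - 8·64 = 83 and qs = 4·64 - 53 = 203.
Consumer surplus without the control is ½ · (74.375 - 54) · 163 = 1660.5625.
With the floor, consumers buy 83 units at 64, so CS = ½ · (74.375 - 64) · 83 = 430.5625.
Change in consumer surplus = 430.5625 - 1660.5625 = -1230.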